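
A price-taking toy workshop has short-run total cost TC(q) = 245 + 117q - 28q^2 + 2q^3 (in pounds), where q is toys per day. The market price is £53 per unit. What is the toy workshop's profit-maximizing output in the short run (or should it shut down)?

Produce at q = 8

From TC, MC = TC'(q) = 117 - 56q + 6q^2 and AVC = VC/q = 117 - 28q + 2q^2.
AVC hits its minimum where MC = AVC, at q = 7, giving min AVC = 117 - 28·7 + 2·7^2 = £19.
Because £53 ≥ £19, revenue can cover variable cost; the firm operates.
P = MC gives 64 - 56q + 6q^2 = 0, with roots 4/3 and 8. Take the larger (rising MC): q* = 8.
Check: AVC at q = 8 is £21 ≤ P, so revenue covers variable cost.
Profit = P·q − TC = 53·8 − 413 = £11.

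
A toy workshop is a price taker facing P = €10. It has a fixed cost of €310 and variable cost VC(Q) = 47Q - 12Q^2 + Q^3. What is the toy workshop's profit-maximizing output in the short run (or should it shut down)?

From TC, MC = TC'(Q) = 47 - 24Q + 3Q^2 and AVC = VC/Q = 47 - 12Q + Q^2.
AVC is minimized where dAVC/dQ = -12 + 2Q = 0, at Q = 6; min AVC = 47 - 12·6 + 6^2 = €11.
P = €10 lies below min AVC = €11; no output level covers variable cost.
The firm minimizes its loss by shutting down and losing only its fixed cost of €310.

Shut down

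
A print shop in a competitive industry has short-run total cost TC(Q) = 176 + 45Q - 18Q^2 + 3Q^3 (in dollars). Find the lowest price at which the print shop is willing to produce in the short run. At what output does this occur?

Short-run supply begins at min AVC. From VC = 45Q - 18Q^2 + 3Q^3, AVC = 45 - 18Q + 3Q^2.
dAVC/dQ = -18 + 6Q = 0 gives Q = 3. min AVC = 45 - 18·3 + 3·3^2 = 18.
The firm shuts down for any P below $18.

$18 per unit, at Q = 3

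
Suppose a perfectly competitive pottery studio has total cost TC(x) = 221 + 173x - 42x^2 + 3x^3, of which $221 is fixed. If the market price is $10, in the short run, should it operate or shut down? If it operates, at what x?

Strip out fixed cost: VC = 173x - 42x^2 + 3x^3. Then AVC = 173 - 42x + 3x^2 and MC = 173 - 84x + 9x^2.
The AVC parabola has its vertex at x = 42/6 = 7, where AVC = 173 - 42·7 + 3·7^2 = $26.
With P < min AVC ($10 < $26), every unit sold adds to the loss.
Shutting down limits the loss to fixed cost, $221.

Shut down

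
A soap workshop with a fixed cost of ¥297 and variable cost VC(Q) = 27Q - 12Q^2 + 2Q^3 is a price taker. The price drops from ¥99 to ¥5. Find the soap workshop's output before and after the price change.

Output falls from 6 to 0 (the firm shuts down)

AVC = 27 - 12Q + 2Q^2, minimized at Q = 3 where min AVC = ¥9. MC = 27 - 24Q + 6Q^2.
With P = ¥99 above the shutdown price, P = MC gives Q = 6.
At P = ¥5 < min AVC = ¥9, price no longer covers variable cost at any output, so the firm shuts down: Q = 0.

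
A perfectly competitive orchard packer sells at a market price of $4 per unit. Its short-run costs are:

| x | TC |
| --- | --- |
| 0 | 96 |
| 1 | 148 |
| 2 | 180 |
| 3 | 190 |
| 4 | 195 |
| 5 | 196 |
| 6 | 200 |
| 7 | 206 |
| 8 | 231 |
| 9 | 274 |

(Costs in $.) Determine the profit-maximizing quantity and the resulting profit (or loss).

x = 0 (shut down); profit = -$96

Profit at each row (π = 4x − TC): x=0: -96; x=1: -144; x=2: -172; x=3: -178; x=4: -179; x=5: -176; x=6: -176; x=7: -178; x=8: -199; x=9: -238.
Profit is highest at x = 0. Equivalently, the lowest AVC in the table is 110/7 ≈ $15.71 at x = 7, and P = $4 falls below it — price never covers variable cost, so the firm shuts down and loses only its fixed cost.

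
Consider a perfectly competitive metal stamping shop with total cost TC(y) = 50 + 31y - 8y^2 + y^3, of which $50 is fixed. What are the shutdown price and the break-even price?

AVC = 31 - 8y + y^2; minimized at y = 4, giving min AVC = $15. That is the shutdown price.
ATC = 50/y + 31 - 8y + y^2. Setting dATC/dy = −50/y^2 − 8 + 2y = 0 gives y = 5 (since 2·5^3 − 8·5^2 = 50).
min ATC = 50/5 + 31 − 8·5 + 5^2 = $26. That is the break-even price.
For $15 ≤ P < $26 the firm produces at a loss; below $15 it shuts down.

Shutdown price = $15; break-even price = $26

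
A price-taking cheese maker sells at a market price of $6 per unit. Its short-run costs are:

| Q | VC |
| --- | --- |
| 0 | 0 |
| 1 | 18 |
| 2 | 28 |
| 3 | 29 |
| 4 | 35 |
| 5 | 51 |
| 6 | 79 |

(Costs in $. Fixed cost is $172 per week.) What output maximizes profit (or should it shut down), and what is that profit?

Tabulate TR − TC: Q=0: -172; Q=1: -184; Q=2: -188; Q=3: -183; Q=4: -183; Q=5: -193; Q=6: -215.
Profit is highest at Q = 0. Equivalently, the lowest AVC in the table is 35/4 ≈ $8.75 at Q = 4, and P = $6 falls below it — price never covers variable cost, so the firm shuts down and loses only its fixed cost.

Q = 0 (shut down); profit = -$172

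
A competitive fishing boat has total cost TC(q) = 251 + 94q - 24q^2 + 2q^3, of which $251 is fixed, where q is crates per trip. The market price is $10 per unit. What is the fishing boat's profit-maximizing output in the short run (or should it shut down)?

Shut down

Strip out fixed cost: VC = 94q - 24q^2 + 2q^3. Then AVC = 94 - 24q + 2q^2 and MC = 94 - 48q + 6q^2.
AVC hits its minimum where MC = AVC, at q = 6, giving min AVC = 94 - 24·6 + 2·6^2 = $22.
With P < min AVC ($10 < $22), every unit sold adds to the loss.
The firm minimizes its loss by shutting down and losing only its fixed cost of $251.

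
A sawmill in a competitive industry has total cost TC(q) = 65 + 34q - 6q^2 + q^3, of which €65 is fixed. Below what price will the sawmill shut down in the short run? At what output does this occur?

€25 per unit, at q = 3

The firm shuts down when price falls below the minimum of average variable cost. AVC = VC/q = 34 - 6q + q^2.
At the minimum of AVC, MC = AVC. MC = 34 - 12q + 3q^2; setting MC = AVC gives 2q^2 - 6q = 0, so q = 3. min AVC = 25.
So the shutdown price is €25.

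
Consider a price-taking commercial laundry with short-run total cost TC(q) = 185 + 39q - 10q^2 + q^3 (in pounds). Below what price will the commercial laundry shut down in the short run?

The firm shuts down when price falls below the minimum of average variable cost. AVC = VC/q = 39 - 10q + q^2.
At the minimum of AVC, MC = AVC. MC = 39 - 20q + 3q^2; setting MC = AVC gives 2q^2 - 10q = 0, so q = 5. min AVC = 14.
For P < £14 the firm produces nothing.

£14 per unit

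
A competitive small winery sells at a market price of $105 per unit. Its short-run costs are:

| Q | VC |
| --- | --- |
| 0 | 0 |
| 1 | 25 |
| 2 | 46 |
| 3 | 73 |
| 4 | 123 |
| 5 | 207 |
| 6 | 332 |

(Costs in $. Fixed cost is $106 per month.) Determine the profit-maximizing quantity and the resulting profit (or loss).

Q = 5; profit = $212

Profit at each row (π = 105Q − TC): Q=0: -106; Q=1: -26; Q=2: 58; Q=3: 136; Q=4: 191; Q=5: 212; Q=6: 192.
Profit is maximized at Q = 5. AVC there is 207/5 = $41.40 ≤ P, so producing beats shutting down (which would give -$106).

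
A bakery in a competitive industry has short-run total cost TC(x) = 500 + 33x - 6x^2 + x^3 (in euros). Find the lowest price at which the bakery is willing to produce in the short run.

The firm shuts down when price falls below the minimum of average variable cost. AVC = VC/x = 33 - 6x + x^2.
dAVC/dx = -6 + 2x = 0 gives x = 3. min AVC = 33 - 6·3 + 3^2 = 24.
For P < €24 the firm produces nothing.

€24 per unit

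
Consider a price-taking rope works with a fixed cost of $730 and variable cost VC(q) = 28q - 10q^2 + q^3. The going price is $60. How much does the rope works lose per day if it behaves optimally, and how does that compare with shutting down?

AVC = 28 - 10q + q^2 has its minimum $3 at q = 5; price $60 clears that bar, so the firm operates.
With MC = 28 - 20q + 3q^2, P = MC on the upward-sloping part at q* = 8.
TR = 60·8 = 480. TC = 730 + 96 = 826. Profit = 480 − 826 = -$346.
Shutting down would mean losing the fixed cost of $730, so operating at a loss of $346 is better by $384.

Profit = -$346 at q = 8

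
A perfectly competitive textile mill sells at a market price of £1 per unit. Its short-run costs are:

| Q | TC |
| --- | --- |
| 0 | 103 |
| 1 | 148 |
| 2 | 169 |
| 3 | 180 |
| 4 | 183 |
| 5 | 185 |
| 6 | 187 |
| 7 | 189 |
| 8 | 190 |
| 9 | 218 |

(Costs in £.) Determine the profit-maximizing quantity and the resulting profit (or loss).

Tabulate TR − TC: Q=0: -103; Q=1: -147; Q=2: -167; Q=3: -177; Q=4: -179; Q=5: -180; Q=6: -181; Q=7: -182; Q=8: -182; Q=9: -209.
Profit is highest at Q = 0. Equivalently, the lowest AVC in the table is 87/8 ≈ £10.88 at Q = 8, and P = £1 falls below it — price never covers variable cost, so the firm shuts down and loses only its fixed cost.

Q = 0 (shut down); profit = -£103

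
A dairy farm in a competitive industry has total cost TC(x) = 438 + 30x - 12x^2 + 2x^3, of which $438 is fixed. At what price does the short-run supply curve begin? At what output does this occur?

$12 per unit, at x = 3

Short-run supply begins at min AVC. From VC = 30x - 12x^2 + 2x^3, AVC = 30 - 12x + 2x^2.
At the minimum of AVC, MC = AVC. MC = 30 - 24x + 6x^2; setting MC = AVC gives 4x^2 - 12x = 0, so x = 3. min AVC = 12.
The firm shuts down for any P below $12.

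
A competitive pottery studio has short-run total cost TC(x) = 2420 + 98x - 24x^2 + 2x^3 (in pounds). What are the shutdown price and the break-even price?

AVC = 98 - 24x + 2x^2; minimized at x = 6, giving min AVC = £26. That is the shutdown price.
ATC = 2420/x + 98 - 24x + 2x^2. Setting dATC/dx = −2420/x^2 − 24 + 4x = 0 gives x = 11 (since 4·11^3 − 24·11^2 = 2420).
min ATC = 2420/11 + 98 − 24·11 + 2·11^2 = £296. That is the break-even price.
For £26 ≤ P < £296 the firm produces at a loss; below £26 it shuts down.

Shutdown price = £26; break-even price = £296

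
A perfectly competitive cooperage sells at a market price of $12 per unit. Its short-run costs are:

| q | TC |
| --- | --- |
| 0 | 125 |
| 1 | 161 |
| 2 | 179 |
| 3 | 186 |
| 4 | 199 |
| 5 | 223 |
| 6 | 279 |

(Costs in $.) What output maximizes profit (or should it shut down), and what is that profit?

Compute π = P·q − TC at each output: q=0: -125; q=1: -149; q=2: -155; q=3: -150; q=4: -151; q=5: -163; q=6: -207.
Profit is highest at q = 0. Equivalently, the lowest AVC in the table is 74/4 ≈ $18.50 at q = 4, and P = $12 falls below it — price never covers variable cost, so the firm shuts down and loses only its fixed cost.

q = 0 (shut down); profit = -$125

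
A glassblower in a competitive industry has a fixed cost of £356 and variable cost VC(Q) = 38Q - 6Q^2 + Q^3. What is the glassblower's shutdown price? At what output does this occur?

The firm shuts down when price falls below the minimum of average variable cost. AVC = VC/Q = 38 - 6Q + Q^2.
dAVC/dQ = -6 + 2Q = 0 gives Q = 3. min AVC = 38 - 6·3 + 3^2 = 29.
For P < £29 the firm produces nothing.

£29 per unit, at Q = 3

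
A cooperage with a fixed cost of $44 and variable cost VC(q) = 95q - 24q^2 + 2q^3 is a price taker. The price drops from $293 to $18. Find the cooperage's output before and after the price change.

Output falls from 11 to 0 (the firm shuts down)

AVC = 95 - 24q + 2q^2, minimized at q = 6 where min AVC = $23. MC = 95 - 48q + 6q^2.
At P = $293 ≥ min AVC, set P = MC on the rising branch: q = 11.
At P = $18 < min AVC = $23, price no longer covers variable cost at any output, so the firm shuts down: q = 0.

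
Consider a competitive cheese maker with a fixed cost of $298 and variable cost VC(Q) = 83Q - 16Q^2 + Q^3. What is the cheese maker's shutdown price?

$19 per unit

The firm shuts down when price falls below the minimum of average variable cost. AVC = VC/Q = 83 - 16Q + Q^2.
At the minimum of AVC, MC = AVC. MC = 83 - 32Q + 3Q^2; setting MC = AVC gives 2Q^2 - 16Q = 0, so Q = 8. min AVC = 19.
For P < $19 the firm produces nothing.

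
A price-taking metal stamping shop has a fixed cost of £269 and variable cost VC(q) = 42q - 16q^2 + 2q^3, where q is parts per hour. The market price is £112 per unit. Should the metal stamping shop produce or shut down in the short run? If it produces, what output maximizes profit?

Produce at q = 7

Strip out fixed cost: VC = 42q - 16q^2 + 2q^3. Then AVC = 42 - 16q + 2q^2 and MC = 42 - 32q + 6q^2.
AVC is minimized where dAVC/dq = -16 + 4q = 0, at q = 4; min AVC = 42 - 16·4 + 2·4^2 = £10.
P = £112 exceeds min AVC = £10, so the firm stays open.
Solving P = MC: -70 - 32q + 6q^2 = 0 ⇒ q = -5/3 or 7. On the upward-sloping branch, q* = 7.
Check: AVC at q = 7 is £28 ≤ P, so revenue covers variable cost.
Profit = P·q − TC = 112·7 − 465 = £319.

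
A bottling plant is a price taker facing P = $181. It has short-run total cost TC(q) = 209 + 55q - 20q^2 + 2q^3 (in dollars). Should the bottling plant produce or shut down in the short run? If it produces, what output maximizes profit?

Produce at q = 9

Variable cost is VC = 55q - 20q^2 + 2q^3, so AVC = VC/q = 55 - 20q + 2q^2 and MC = dTC/dq = 55 - 40q + 6q^2.
The AVC parabola has its vertex at q = 20/4 = 5, where AVC = 55 - 20·5 + 2·5^2 = $5.
Since P = $181 ≥ min AVC = $5, price covers variable cost and the firm should produce.
P = MC gives -126 - 40q + 6q^2 = 0, with roots -7/3 and 9. Take the larger (rising MC): q* = 9.
Check: AVC at q = 9 is $37 ≤ P, so revenue covers variable cost.
Profit = P·q − TC = 181·9 − 542 = $1087.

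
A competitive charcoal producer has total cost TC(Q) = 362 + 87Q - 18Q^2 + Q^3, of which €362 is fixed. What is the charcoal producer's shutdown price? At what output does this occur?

The firm shuts down when price falls below the minimum of average variable cost. AVC = VC/Q = 87 - 18Q + Q^2.
At the minimum of AVC, MC = AVC. MC = 87 - 36Q + 3Q^2; setting MC = AVC gives 2Q^2 - 18Q = 0, so Q = 9. min AVC = 6.
So the shutdown price is €6.

€6 per unit, at Q = 9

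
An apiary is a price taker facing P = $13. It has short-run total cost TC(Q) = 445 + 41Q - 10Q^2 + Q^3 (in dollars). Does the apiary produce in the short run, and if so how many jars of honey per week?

Shut down

Variable cost is VC = 41Q - 10Q^2 + Q^3, so AVC = VC/Q = 41 - 10Q + Q^2 and MC = dTC/dQ = 41 - 20Q + 3Q^2.
The AVC parabola has its vertex at Q = 10/2 = 5, where AVC = 41 - 10·5 + 5^2 = $16.
Since P = $13 < min AVC = $16, price fails to cover variable cost at any output.
The firm minimizes its loss by shutting down and losing only its fixed cost of $445.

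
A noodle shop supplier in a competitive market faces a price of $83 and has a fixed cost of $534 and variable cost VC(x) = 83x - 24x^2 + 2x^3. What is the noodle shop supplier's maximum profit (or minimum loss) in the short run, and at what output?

Profit = -$22 at x = 8

AVC = 83 - 24x + 2x^2 has its minimum $11 at x = 6; price $83 clears that bar, so the firm operates.
MC = 83 - 48x + 6x^2. Setting P = MC and taking the root on the rising branch gives x* = 8.
TR = 83·8 = 664. TC = 534 + 152 = 686. Profit = 664 − 686 = -$22.
Shutting down would mean losing the fixed cost of $534, so operating at a loss of $22 is better by $512.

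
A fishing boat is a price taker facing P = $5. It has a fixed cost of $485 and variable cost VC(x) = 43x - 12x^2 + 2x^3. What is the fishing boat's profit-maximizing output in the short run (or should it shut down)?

From TC, MC = TC'(x) = 43 - 24x + 6x^2 and AVC = VC/x = 43 - 12x + 2x^2.
The AVC parabola has its vertex at x = 12/4 = 3, where AVC = 43 - 12·3 + 2·3^2 = $25.
Since P = $5 < min AVC = $25, price fails to cover variable cost at any output.
Best response: produce nothing and absorb the $485 fixed cost.

Shut down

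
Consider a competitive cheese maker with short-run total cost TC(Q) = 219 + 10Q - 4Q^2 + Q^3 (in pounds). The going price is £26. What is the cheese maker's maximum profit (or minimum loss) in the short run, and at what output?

AVC = 10 - 4Q + Q^2; min AVC = £6 at Q = 2. Since P = £26 ≥ min AVC, the firm produces.
With MC = 10 - 8Q + 3Q^2, P = MC on the upward-sloping part at Q* = 4.
TR = 26·4 = 104. TC = 219 + 40 = 259. Profit = 104 − 259 = -£155.
By producing, the firm covers all variable cost plus £64 of fixed cost; shutting down would lose the full £219.

Profit = -£155 at Q = 4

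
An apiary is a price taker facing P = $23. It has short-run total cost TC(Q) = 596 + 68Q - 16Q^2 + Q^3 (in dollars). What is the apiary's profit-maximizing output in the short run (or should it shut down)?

Strip out fixed cost: VC = 68Q - 16Q^2 + Q^3. Then AVC = 68 - 16Q + Q^2 and MC = 68 - 32Q + 3Q^2.
The AVC parabola has its vertex at Q = 16/2 = 8, where AVC = 68 - 16·8 + 8^2 = $4.
Since P = $23 ≥ min AVC = $4, price covers variable cost and the firm should produce.
P = MC gives 45 - 32Q + 3Q^2 = 0, with roots 5/3 and 9. Take the larger (rising MC): Q* = 9.
Check: AVC at Q = 9 is $5 ≤ P, so revenue covers variable cost.
Profit = P·Q − TC = 23·9 − 641 = -$434, a loss, but smaller than the $596 fixed cost the firm would lose by shutting down.

Produce at Q = 9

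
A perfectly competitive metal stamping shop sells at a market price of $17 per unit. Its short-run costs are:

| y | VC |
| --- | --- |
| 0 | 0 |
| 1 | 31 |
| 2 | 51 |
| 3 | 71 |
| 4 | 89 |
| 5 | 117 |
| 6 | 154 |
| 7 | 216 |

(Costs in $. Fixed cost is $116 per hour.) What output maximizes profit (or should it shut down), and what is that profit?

y = 0 (shut down); profit = -$116

Tabulate TR − TC: y=0: -116; y=1: -130; y=2: -133; y=3: -136; y=4: -137; y=5: -148; y=6: -168; y=7: -213.
Profit is highest at y = 0. Equivalently, the lowest AVC in the table is 89/4 ≈ $22.25 at y = 4, and P = $17 falls below it — price never covers variable cost, so the firm shuts down and loses only its fixed cost.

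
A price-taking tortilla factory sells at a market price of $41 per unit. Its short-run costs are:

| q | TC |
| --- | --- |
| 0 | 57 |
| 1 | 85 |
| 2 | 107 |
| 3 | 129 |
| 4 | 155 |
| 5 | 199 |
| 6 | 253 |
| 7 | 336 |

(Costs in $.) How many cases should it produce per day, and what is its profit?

Profit at each row (π = 41q − TC): q=0: -57; q=1: -44; q=2: -25; q=3: -6; q=4: 9; q=5: 6; q=6: -7; q=7: -49.
Profit is maximized at q = 4. AVC there is 98/4 = $24.50 ≤ P, so producing beats shutting down (which would give -$57).

q = 4; profit = $9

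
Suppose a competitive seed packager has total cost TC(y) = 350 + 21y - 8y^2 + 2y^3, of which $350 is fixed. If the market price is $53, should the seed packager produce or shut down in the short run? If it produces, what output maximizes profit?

Variable cost is VC = 21y - 8y^2 + 2y^3, so AVC = VC/y = 21 - 8y + 2y^2 and MC = dTC/dy = 21 - 16y + 6y^2.
AVC is minimized where dAVC/dy = -8 + 4y = 0, at y = 2; min AVC = 21 - 8·2 + 2·2^2 = $13.
Because $53 ≥ $13, revenue can cover variable cost; the firm operates.
P = MC gives -32 - 16y + 6y^2 = 0, with roots -4/3 and 4. Take the larger (rising MC): y* = 4.
Check: AVC at y = 4 is $21 ≤ P, so revenue covers variable cost.
Profit = P·y − TC = 53·4 − 434 = -$222, a loss, but smaller than the $350 fixed cost the firm would lose by shutting down.

Produce at y = 4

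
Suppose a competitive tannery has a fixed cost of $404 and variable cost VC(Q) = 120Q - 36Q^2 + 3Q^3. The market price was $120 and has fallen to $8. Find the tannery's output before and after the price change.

Output falls from 8 to 0 (the firm shuts down)

MC = 120 - 72Q + 9Q^2; the shutdown threshold is min AVC = $12 (at Q = 6).
At P = $120 ≥ min AVC, set P = MC on the rising branch: Q = 8.
At P = $8 < min AVC = $12, price no longer covers variable cost at any output, so the firm shuts down: Q = 0.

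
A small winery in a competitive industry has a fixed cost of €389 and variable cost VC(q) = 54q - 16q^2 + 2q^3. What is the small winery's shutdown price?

The shutdown price is the minimum of AVC. VC = 54q - 16q^2 + 2q^3, so AVC = 54 - 16q + 2q^2.
At the minimum of AVC, MC = AVC. MC = 54 - 32q + 6q^2; setting MC = AVC gives 4q^2 - 16q = 0, so q = 4. min AVC = 22.
So the shutdown price is €22.

€22 per unit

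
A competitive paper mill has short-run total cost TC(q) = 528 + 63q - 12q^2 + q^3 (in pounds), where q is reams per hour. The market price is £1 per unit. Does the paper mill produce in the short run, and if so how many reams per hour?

Strip out fixed cost: VC = 63q - 12q^2 + q^3. Then AVC = 63 - 12q + q^2 and MC = 63 - 24q + 3q^2.
AVC hits its minimum where MC = AVC, at q = 6, giving min AVC = 63 - 12·6 + 6^2 = £27.
Since P = £1 < min AVC = £27, price fails to cover variable cost at any output.
The firm minimizes its loss by shutting down and losing only its fixed cost of £528.

Shut down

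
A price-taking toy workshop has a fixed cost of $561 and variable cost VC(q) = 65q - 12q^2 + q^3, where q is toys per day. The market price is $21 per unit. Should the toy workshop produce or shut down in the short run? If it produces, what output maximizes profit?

Shut down

From TC, MC = TC'(q) = 65 - 24q + 3q^2 and AVC = VC/q = 65 - 12q + q^2.
AVC is minimized where dAVC/dq = -12 + 2q = 0, at q = 6; min AVC = 65 - 12·6 + 6^2 = $29.
P = $21 lies below min AVC = $29; no output level covers variable cost.
Shutting down limits the loss to fixed cost, $561.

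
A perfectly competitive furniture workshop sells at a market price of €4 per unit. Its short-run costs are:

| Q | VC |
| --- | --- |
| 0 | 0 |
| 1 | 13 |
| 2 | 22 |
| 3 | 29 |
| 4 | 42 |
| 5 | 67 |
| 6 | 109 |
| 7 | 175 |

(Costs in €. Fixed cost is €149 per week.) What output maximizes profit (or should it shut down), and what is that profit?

Q = 0 (shut down); profit = -€149

Compute π = P·Q − TC at each output: Q=0: -149; Q=1: -158; Q=2: -163; Q=3: -166; Q=4: -175; Q=5: -196; Q=6: -234; Q=7: -296.
Profit is highest at Q = 0. Equivalently, the lowest AVC in the table is 29/3 ≈ €9.67 at Q = 3, and P = €4 falls below it — price never covers variable cost, so the firm shuts down and loses only its fixed cost.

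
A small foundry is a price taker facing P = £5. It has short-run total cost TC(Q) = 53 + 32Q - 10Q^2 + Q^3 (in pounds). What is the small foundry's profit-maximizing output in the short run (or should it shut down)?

Shut down

From TC, MC = TC'(Q) = 32 - 20Q + 3Q^2 and AVC = VC/Q = 32 - 10Q + Q^2.
AVC hits its minimum where MC = AVC, at Q = 5, giving min AVC = 32 - 10·5 + 5^2 = £7.
With P < min AVC (£5 < £7), every unit sold adds to the loss.
Best response: produce nothing and absorb the £53 fixed cost.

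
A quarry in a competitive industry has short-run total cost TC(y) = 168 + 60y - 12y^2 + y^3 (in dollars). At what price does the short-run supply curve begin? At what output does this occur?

$24 per unit, at y = 6

The firm shuts down when price falls below the minimum of average variable cost. AVC = VC/y = 60 - 12y + y^2.
dAVC/dy = -12 + 2y = 0 gives y = 6. min AVC = 60 - 12·6 + 6^2 = 24.
So the shutdown price is $24.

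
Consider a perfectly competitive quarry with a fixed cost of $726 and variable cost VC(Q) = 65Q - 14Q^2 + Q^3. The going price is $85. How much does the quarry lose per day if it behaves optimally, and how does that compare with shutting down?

AVC = 65 - 14Q + Q^2 has its minimum $16 at Q = 7; price $85 clears that bar, so the firm operates.
MC = 65 - 28Q + 3Q^2. Setting P = MC and taking the root on the rising branch gives Q* = 10.
TR = 85·10 = 850. TC = 726 + 250 = 976. Profit = 850 − 976 = -$126.
Shutting down would mean losing the fixed cost of $726, so operating at a loss of $126 is better by $600.

Profit = -$126 at Q = 10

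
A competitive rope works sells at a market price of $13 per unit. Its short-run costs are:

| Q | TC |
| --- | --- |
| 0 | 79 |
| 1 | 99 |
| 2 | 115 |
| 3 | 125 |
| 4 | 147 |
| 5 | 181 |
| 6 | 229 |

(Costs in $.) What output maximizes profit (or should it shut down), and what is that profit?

Compute π = P·Q − TC at each output: Q=0: -79; Q=1: -86; Q=2: -89; Q=3: -86; Q=4: -95; Q=5: -116; Q=6: -151.
Profit is highest at Q = 0. Equivalently, the lowest AVC in the table is 46/3 ≈ $15.33 at Q = 3, and P = $13 falls below it — price never covers variable cost, so the firm shuts down and loses only its fixed cost.

Q = 0 (shut down); profit = -$79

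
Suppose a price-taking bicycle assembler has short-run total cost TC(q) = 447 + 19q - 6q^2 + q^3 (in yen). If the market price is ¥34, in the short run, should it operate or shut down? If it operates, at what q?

Variable cost is VC = 19q - 6q^2 + q^3, so AVC = VC/q = 19 - 6q + q^2 and MC = dTC/dq = 19 - 12q + 3q^2.
The AVC parabola has its vertex at q = 6/2 = 3, where AVC = 19 - 6·3 + 3^2 = ¥10.
P = ¥34 exceeds min AVC = ¥10, so the firm stays open.
P = MC gives -15 - 12q + 3q^2 = 0, with roots -1 and 5. Take the larger (rising MC): q* = 5.
Check: AVC at q = 5 is ¥14 ≤ P, so revenue covers variable cost.
Profit = P·q − TC = 34·5 − 517 = -¥347, a loss, but smaller than the ¥447 fixed cost the firm would lose by shutting down.

Produce at q = 5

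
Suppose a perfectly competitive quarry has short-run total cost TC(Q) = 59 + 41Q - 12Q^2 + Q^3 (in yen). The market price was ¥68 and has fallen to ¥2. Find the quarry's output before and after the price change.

Output falls from 9 to 0 (the firm shuts down)

MC = 41 - 24Q + 3Q^2; the shutdown threshold is min AVC = ¥5 (at Q = 6).
At P = ¥68 ≥ min AVC, set P = MC on the rising branch: Q = 9.
At P = ¥2 < min AVC = ¥5, price no longer covers variable cost at any output, so the firm shuts down: Q = 0.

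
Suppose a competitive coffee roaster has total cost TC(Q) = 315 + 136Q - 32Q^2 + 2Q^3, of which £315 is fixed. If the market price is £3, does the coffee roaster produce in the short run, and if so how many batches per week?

Shut down

From TC, MC = TC'(Q) = 136 - 64Q + 6Q^2 and AVC = VC/Q = 136 - 32Q + 2Q^2.
The AVC parabola has its vertex at Q = 32/4 = 8, where AVC = 136 - 32·8 + 2·8^2 = £8.
P = £3 lies below min AVC = £8; no output level covers variable cost.
The firm minimizes its loss by shutting down and losing only its fixed cost of £315.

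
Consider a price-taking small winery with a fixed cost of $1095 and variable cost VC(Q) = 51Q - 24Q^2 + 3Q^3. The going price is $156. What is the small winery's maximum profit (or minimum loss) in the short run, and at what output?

Profit = -$213 at Q = 7

AVC = 51 - 24Q + 3Q^2; min AVC = $3 at Q = 4. Since P = $156 ≥ min AVC, the firm produces.
With MC = 51 - 48Q + 9Q^2, P = MC on the upward-sloping part at Q* = 7.
TR = 156·7 = 1092. TC = 1095 + 210 = 1305. Profit = 1092 − 1305 = -$213.
That loss of $213 beats the $1095 the firm would lose by shutting down; producing recovers $882 of fixed cost.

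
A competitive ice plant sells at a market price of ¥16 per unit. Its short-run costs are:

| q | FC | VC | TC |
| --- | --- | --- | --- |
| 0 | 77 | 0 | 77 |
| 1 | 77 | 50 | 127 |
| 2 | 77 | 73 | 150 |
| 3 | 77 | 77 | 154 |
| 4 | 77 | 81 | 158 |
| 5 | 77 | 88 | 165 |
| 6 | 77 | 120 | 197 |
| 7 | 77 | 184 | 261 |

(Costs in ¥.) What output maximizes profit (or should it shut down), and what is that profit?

Tabulate TR − TC: q=0: -77; q=1: -111; q=2: -118; q=3: -106; q=4: -94; q=5: -85; q=6: -101; q=7: -149.
Profit is highest at q = 0. Equivalently, the lowest AVC in the table is 88/5 ≈ ¥17.60 at q = 5, and P = ¥16 falls below it — price never covers variable cost, so the firm shuts down and loses only its fixed cost.

q = 0 (shut down); profit = -¥77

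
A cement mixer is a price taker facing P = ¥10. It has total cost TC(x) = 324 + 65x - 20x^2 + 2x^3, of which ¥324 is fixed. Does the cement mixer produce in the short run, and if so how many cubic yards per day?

Strip out fixed cost: VC = 65x - 20x^2 + 2x^3. Then AVC = 65 - 20x + 2x^2 and MC = 65 - 40x + 6x^2.
AVC is minimized where dAVC/dx = -20 + 4x = 0, at x = 5; min AVC = 65 - 20·5 + 2·5^2 = ¥15.
Since P = ¥10 < min AVC = ¥15, price fails to cover variable cost at any output.
The firm minimizes its loss by shutting down and losing only its fixed cost of ¥324.

Shut down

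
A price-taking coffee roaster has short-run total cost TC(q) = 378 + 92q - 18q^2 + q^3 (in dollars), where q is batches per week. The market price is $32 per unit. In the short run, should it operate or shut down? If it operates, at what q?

Produce at q = 10

Strip out fixed cost: VC = 92q - 18q^2 + q^3. Then AVC = 92 - 18q + q^2 and MC = 92 - 36q + 3q^2.
AVC is minimized where dAVC/dq = -18 + 2q = 0, at q = 9; min AVC = 92 - 18·9 + 9^2 = $11.
Because $32 ≥ $11, revenue can cover variable cost; the firm operates.
Set P = MC: 32 = 92 - 36q + 3q^2 → 60 - 36q + 3q^2 = 0. The roots are q = 2 and q = 10; the profit-maximizing output is on the rising part of MC, so q* = 10.
Check: AVC at q = 10 is $12 ≤ P, so revenue covers variable cost.
Profit = P·q − TC = 32·10 − 498 = -$178, a loss, but smaller than the $378 fixed cost the firm would lose by shutting down.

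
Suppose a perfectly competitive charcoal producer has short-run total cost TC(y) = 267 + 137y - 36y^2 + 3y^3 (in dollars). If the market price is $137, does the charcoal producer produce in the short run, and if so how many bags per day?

Variable cost is VC = 137y - 36y^2 + 3y^3, so AVC = VC/y = 137 - 36y + 3y^2 and MC = dTC/dy = 137 - 72y + 9y^2.
AVC is minimized where dAVC/dy = -36 + 6y = 0, at y = 6; min AVC = 137 - 36·6 + 3·6^2 = $29.
P = $137 exceeds min AVC = $29, so the firm stays open.
P = MC gives -72y + 9y^2 = 0, with roots 0 and 8. Take the larger (rising MC): y* = 8.
Check: AVC at y = 8 is $41 ≤ P, so revenue covers variable cost.
Profit = P·y − TC = 137·8 − 595 = $501.

Produce at y = 8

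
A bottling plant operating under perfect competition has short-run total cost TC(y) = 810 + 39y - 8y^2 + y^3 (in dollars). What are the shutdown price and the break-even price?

AVC = 39 - 8y + y^2; minimized at y = 4, giving min AVC = $23. That is the shutdown price.
ATC = 810/y + 39 - 8y + y^2. Setting dATC/dy = −810/y^2 − 8 + 2y = 0 gives y = 9 (since 2·9^3 − 8·9^2 = 810).
min ATC = 810/9 + 39 − 8·9 + 9^2 = $138. That is the break-even price.
For $23 ≤ P < $138 the firm produces at a loss; below $23 it shuts down.

Shutdown price = $23; break-even price = $138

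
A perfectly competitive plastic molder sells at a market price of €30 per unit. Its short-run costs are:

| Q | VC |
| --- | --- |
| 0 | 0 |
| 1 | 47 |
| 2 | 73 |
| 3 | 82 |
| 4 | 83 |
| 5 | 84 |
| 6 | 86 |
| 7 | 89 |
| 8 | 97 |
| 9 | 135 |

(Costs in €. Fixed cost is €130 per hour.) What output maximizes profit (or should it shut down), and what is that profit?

Q = 8; profit = €13

Compute π = P·Q − TC at each output: Q=0: -130; Q=1: -147; Q=2: -143; Q=3: -122; Q=4: -93; Q=5: -64; Q=6: -36; Q=7: -9; Q=8: 13; Q=9: 5.
Profit is maximized at Q = 8. AVC there is 97/8 = €12.12 ≤ P, so producing beats shutting down (which would give -€130).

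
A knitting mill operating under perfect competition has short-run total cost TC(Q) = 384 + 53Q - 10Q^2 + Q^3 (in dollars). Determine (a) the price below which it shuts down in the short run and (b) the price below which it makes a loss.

AVC = 53 - 10Q + Q^2; minimized at Q = 5, giving min AVC = $28. That is the shutdown price.
ATC = 384/Q + 53 - 10Q + Q^2. Setting dATC/dQ = −384/Q^2 − 10 + 2Q = 0 gives Q = 8 (since 2·8^3 − 10·8^2 = 384).
min ATC = 384/8 + 53 − 10·8 + 8^2 = $85. That is the break-even price.
For $28 ≤ P < $85 the firm produces at a loss; below $28 it shuts down.

Shutdown price = $28; break-even price = $85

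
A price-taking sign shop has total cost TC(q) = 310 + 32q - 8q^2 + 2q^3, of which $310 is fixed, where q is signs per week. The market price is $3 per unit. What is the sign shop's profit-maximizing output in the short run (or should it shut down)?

Strip out fixed cost: VC = 32q - 8q^2 + 2q^3. Then AVC = 32 - 8q + 2q^2 and MC = 32 - 16q + 6q^2.
AVC hits its minimum where MC = AVC, at q = 2, giving min AVC = 32 - 8·2 + 2·2^2 = $24.
With P < min AVC ($3 < $24), every unit sold adds to the loss.
Shutting down limits the loss to fixed cost, $310.

Shut down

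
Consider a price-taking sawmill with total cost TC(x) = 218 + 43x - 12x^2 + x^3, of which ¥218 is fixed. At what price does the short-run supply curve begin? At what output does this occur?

Short-run supply begins at min AVC. From VC = 43x - 12x^2 + x^3, AVC = 43 - 12x + x^2.
dAVC/dx = -12 + 2x = 0 gives x = 6. min AVC = 43 - 12·6 + 6^2 = 7.
For P < ¥7 the firm produces nothing.

¥7 per unit, at x = 6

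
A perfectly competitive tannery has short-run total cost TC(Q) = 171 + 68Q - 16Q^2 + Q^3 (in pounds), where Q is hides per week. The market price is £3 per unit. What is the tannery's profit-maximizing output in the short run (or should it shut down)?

Variable cost is VC = 68Q - 16Q^2 + Q^3, so AVC = VC/Q = 68 - 16Q + Q^2 and MC = dTC/dQ = 68 - 32Q + 3Q^2.
AVC hits its minimum where MC = AVC, at Q = 8, giving min AVC = 68 - 16·8 + 8^2 = £4.
With P < min AVC (£3 < £4), every unit sold adds to the loss.
Best response: produce nothing and absorb the £171 fixed cost.

Shut down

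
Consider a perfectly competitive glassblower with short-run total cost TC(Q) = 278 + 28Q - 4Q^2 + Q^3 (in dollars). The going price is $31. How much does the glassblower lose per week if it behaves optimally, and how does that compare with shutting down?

AVC = 28 - 4Q + Q^2; min AVC = $24 at Q = 2. Since P = $31 ≥ min AVC, the firm produces.
MC = 28 - 8Q + 3Q^2. Setting P = MC and taking the root on the rising branch gives Q* = 3.
TR = 31·3 = 93. TC = 278 + 75 = 353. Profit = 93 − 353 = -$260.
By producing, the firm covers all variable cost plus $18 of fixed cost; shutting down would lose the full $278.

Profit = -$260 at Q = 3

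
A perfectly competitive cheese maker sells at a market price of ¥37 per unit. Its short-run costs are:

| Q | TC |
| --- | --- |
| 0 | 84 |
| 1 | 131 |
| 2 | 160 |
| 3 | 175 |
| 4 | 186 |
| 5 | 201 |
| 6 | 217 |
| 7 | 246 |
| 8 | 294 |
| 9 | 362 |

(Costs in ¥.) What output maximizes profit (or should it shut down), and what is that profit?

Compute π = P·Q − TC at each output: Q=0: -84; Q=1: -94; Q=2: -86; Q=3: -64; Q=4: -38; Q=5: -16; Q=6: 5; Q=7: 13; Q=8: 2; Q=9: -29.
Profit is maximized at Q = 7. AVC there is 162/7 = ¥23.14 ≤ P, so producing beats shutting down (which would give -¥84).

Q = 7; profit = ¥13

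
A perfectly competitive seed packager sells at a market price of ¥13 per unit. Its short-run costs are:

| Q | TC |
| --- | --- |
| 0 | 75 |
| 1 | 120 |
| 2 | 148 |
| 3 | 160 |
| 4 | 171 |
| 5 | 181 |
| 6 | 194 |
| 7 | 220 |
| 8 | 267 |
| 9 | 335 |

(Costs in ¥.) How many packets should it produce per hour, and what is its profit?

Compute π = P·Q − TC at each output: Q=0: -75; Q=1: -107; Q=2: -122; Q=3: -121; Q=4: -119; Q=5: -116; Q=6: -116; Q=7: -129; Q=8: -163; Q=9: -218.
Profit is highest at Q = 0. Equivalently, the lowest AVC in the table is 119/6 ≈ ¥19.83 at Q = 6, and P = ¥13 falls below it — price never covers variable cost, so the firm shuts down and loses only its fixed cost.

Q = 0 (shut down); profit = -¥75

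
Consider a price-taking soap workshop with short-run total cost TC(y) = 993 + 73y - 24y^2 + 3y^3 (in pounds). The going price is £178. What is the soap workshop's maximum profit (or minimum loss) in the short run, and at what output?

Profit = -£111 at y = 7

AVC = 73 - 24y + 3y^2; min AVC = £25 at y = 4. Since P = £178 ≥ min AVC, the firm produces.
MC = 73 - 48y + 9y^2. Setting P = MC and taking the root on the rising branch gives y* = 7.
TR = 178·7 = 1246. TC = 993 + 364 = 1357. Profit = 1246 − 1357 = -£111.
Shutting down would mean losing the fixed cost of £993, so operating at a loss of £111 is better by £882.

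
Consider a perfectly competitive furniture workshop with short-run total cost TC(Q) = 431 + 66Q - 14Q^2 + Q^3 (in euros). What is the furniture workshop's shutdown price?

The shutdown price is the minimum of AVC. VC = 66Q - 14Q^2 + Q^3, so AVC = 66 - 14Q + Q^2.
dAVC/dQ = -14 + 2Q = 0 gives Q = 7. min AVC = 66 - 14·7 + 7^2 = 17.
The firm shuts down for any P below €17.

€17 per unit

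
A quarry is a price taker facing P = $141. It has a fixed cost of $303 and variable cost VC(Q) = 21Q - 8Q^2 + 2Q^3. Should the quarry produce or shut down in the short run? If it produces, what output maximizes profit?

Variable cost is VC = 21Q - 8Q^2 + 2Q^3, so AVC = VC/Q = 21 - 8Q + 2Q^2 and MC = dTC/dQ = 21 - 16Q + 6Q^2.
The AVC parabola has its vertex at Q = 8/4 = 2, where AVC = 21 - 8·2 + 2·2^2 = $13.
Since P = $141 ≥ min AVC = $13, price covers variable cost and the firm should produce.
Solving P = MC: -120 - 16Q + 6Q^2 = 0 ⇒ Q = -10/3 or 6. On the upward-sloping branch, Q* = 6.
Check: AVC at Q = 6 is $45 ≤ P, so revenue covers variable cost.
Profit = P·Q − TC = 141·6 − 573 = $273.

Produce at Q = 6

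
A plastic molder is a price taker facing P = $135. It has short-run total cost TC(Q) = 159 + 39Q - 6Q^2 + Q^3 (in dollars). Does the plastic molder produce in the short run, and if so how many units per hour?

From TC, MC = TC'(Q) = 39 - 12Q + 3Q^2 and AVC = VC/Q = 39 - 6Q + Q^2.
The AVC parabola has its vertex at Q = 6/2 = 3, where AVC = 39 - 6·3 + 3^2 = $30.
P = $135 exceeds min AVC = $30, so the firm stays open.
Set P = MC: 135 = 39 - 12Q + 3Q^2 → -96 - 12Q + 3Q^2 = 0. The roots are Q = -4 and Q = 8; the profit-maximizing output is on the rising part of MC, so Q* = 8.
Check: AVC at Q = 8 is $55 ≤ P, so revenue covers variable cost.
Profit = P·Q − TC = 135·8 − 599 = $481.

Produce at Q = 8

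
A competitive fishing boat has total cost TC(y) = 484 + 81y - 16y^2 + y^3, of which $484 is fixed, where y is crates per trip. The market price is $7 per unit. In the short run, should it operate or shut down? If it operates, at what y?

From TC, MC = TC'(y) = 81 - 32y + 3y^2 and AVC = VC/y = 81 - 16y + y^2.
AVC hits its minimum where MC = AVC, at y = 8, giving min AVC = 81 - 16·8 + 8^2 = $17.
P = $7 lies below min AVC = $17; no output level covers variable cost.
Best response: produce nothing and absorb the $484 fixed cost.

Shut down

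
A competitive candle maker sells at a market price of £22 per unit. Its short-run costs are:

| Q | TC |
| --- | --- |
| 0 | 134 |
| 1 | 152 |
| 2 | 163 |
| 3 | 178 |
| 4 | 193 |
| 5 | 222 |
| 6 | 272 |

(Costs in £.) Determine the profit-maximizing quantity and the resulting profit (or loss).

Tabulate TR − TC: Q=0: -134; Q=1: -130; Q=2: -119; Q=3: -112; Q=4: -105; Q=5: -112; Q=6: -140.
Profit is maximized at Q = 4. AVC there is 59/4 = £14.75 ≤ P, so producing beats shutting down (which would give -£134).

Q = 4; profit = -£105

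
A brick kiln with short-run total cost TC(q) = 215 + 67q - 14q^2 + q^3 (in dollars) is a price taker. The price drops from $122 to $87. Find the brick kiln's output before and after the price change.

MC = 67 - 28q + 3q^2; the shutdown threshold is min AVC = $18 (at q = 7).
With P = $122 above the shutdown price, P = MC gives q = 11.
At P = $87 ≥ min AVC, set P = MC: q = 10. The firm stays open but cuts output.

Output falls from 11 to 10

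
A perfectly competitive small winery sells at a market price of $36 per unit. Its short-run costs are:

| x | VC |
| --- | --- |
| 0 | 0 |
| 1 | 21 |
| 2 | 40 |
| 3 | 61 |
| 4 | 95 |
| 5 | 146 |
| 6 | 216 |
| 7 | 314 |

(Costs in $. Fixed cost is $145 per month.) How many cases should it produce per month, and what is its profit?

x = 4; profit = -$96

Tabulate TR − TC: x=0: -145; x=1: -130; x=2: -113; x=3: -98; x=4: -96; x=5: -111; x=6: -145; x=7: -207.
Profit is maximized at x = 4. AVC there is 95/4 = $23.75 ≤ P, so producing beats shutting down (which would give -$145).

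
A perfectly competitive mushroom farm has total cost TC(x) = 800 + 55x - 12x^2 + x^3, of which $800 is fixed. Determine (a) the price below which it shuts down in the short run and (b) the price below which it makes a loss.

Shutdown price = $19; break-even price = $115

AVC = 55 - 12x + x^2; minimized at x = 6, giving min AVC = $19. That is the shutdown price.
ATC = 800/x + 55 - 12x + x^2. Setting dATC/dx = −800/x^2 − 12 + 2x = 0 gives x = 10 (since 2·10^3 − 12·10^2 = 800).
min ATC = 800/10 + 55 − 12·10 + 10^2 = $115. That is the break-even price.
For $19 ≤ P < $115 the firm produces at a loss; below $19 it shuts down.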